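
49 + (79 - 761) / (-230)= 5976 / 115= 51.97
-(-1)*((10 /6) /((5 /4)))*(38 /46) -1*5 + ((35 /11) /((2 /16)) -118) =-73201 /759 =-96.44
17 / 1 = 17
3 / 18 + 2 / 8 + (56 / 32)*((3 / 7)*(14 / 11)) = 181 / 132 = 1.37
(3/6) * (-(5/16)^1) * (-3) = 15/32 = 0.47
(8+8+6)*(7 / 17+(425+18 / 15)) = 797764 / 85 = 9385.46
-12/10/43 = -6/215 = -0.03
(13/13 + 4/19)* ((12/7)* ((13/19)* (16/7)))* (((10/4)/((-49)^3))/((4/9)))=-322920/2081093161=-0.00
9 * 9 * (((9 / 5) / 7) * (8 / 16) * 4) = 1458 / 35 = 41.66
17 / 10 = 1.70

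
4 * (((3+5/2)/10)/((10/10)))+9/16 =221/80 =2.76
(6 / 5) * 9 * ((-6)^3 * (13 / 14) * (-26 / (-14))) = -4022.89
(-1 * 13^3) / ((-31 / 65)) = 142805 / 31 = 4606.61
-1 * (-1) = 1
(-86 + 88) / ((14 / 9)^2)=81 / 98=0.83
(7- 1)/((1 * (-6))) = -1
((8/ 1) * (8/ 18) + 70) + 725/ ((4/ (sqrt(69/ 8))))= 662/ 9 + 725 * sqrt(138)/ 16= 605.86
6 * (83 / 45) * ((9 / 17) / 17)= 498 / 1445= 0.34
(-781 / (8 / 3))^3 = -12862247607 / 512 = -25121577.36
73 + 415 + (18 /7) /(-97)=331334 /679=487.97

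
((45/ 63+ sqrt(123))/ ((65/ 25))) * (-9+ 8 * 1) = -5 * sqrt(123)/ 13 - 25/ 91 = -4.54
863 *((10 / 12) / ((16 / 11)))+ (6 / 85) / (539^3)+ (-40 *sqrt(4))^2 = 8809568505482551 / 1277781083040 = 6894.43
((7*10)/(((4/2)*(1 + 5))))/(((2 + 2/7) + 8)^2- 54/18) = 0.06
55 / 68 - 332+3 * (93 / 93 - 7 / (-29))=-645765 / 1972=-327.47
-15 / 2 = -7.50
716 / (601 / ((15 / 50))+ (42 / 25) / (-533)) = 7155525 / 20020781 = 0.36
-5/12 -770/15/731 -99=-872699/8772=-99.49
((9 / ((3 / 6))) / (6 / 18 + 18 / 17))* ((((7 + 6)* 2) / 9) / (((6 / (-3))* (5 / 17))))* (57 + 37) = -5968.87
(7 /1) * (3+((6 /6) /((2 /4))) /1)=35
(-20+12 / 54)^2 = 31684 / 81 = 391.16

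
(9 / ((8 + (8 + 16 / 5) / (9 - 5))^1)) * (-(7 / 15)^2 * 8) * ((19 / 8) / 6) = -931 / 1620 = -0.57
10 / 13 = 0.77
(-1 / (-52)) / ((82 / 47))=0.01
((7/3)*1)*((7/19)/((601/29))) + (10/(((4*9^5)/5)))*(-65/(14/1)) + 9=170683285141/18879854868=9.04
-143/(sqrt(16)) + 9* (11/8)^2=-18.73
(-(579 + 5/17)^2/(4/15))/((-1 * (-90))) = -12122888/867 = -13982.57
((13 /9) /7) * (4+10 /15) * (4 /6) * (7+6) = 676 /81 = 8.35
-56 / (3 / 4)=-74.67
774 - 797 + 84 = 61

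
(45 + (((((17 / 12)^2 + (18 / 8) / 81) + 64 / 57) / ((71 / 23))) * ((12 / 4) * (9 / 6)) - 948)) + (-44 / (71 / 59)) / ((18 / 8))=-355351535 / 388512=-914.65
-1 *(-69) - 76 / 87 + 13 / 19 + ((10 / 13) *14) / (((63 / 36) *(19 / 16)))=1590032 / 21489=73.99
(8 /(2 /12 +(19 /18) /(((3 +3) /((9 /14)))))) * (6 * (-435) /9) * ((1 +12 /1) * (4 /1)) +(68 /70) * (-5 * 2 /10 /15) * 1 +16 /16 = -10640424923 /24675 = -431222.89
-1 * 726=-726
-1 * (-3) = 3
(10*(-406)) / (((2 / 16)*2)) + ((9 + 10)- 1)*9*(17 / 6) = -15781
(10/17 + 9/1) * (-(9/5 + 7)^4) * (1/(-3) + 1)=-1221879296/31875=-38333.47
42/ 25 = 1.68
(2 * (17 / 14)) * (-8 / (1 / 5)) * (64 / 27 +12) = -263840 / 189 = -1395.98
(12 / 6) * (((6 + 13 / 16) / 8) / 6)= 109 / 384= 0.28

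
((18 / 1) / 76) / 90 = 1 / 380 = 0.00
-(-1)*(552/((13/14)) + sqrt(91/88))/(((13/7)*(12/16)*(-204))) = -18032/8619 - 7*sqrt(2002)/87516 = -2.10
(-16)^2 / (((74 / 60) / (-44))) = -337920 / 37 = -9132.97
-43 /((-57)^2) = -43 /3249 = -0.01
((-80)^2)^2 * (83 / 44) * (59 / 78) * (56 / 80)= 17550848000 / 429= 40911067.60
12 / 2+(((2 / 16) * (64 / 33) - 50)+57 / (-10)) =-16321 / 330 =-49.46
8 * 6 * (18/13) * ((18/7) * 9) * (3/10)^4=708588/56875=12.46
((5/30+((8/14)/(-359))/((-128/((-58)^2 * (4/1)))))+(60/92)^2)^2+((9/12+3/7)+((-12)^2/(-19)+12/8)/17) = 28719253929255803/20549504024124012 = 1.40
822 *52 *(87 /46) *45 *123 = 10291579740 /23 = 447459988.70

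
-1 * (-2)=2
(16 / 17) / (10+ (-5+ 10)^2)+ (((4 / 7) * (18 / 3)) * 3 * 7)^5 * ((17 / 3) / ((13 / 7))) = 45667280978128 / 7735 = 5903979441.26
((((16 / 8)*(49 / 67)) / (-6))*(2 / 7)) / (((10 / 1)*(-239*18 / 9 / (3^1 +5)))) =28 / 240195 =0.00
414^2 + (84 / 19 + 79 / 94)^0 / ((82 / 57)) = 14054529 / 82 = 171396.70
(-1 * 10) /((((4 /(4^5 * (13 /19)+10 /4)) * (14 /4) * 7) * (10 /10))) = -19085 /266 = -71.75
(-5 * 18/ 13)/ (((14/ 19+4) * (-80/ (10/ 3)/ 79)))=4.81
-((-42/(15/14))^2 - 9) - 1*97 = -40616/25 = -1624.64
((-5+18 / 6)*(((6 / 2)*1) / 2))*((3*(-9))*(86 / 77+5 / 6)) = 24327 / 154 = 157.97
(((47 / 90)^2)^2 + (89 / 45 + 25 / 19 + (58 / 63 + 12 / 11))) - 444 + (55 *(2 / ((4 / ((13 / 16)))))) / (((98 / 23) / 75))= -121817419510141 / 2687648040000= -45.32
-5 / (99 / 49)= -245 / 99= -2.47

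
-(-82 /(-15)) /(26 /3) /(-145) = 41 /9425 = 0.00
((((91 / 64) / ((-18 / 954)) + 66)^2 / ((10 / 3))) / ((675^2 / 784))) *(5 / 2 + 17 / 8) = 650506213 / 3110400000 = 0.21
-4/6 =-2/3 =-0.67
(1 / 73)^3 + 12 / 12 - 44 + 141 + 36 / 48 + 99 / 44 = 39290718 / 389017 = 101.00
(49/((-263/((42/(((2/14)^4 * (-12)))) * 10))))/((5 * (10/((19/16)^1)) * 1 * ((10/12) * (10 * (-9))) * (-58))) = 15647317/183048000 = 0.09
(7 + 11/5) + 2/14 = 327/35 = 9.34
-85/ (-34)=5/ 2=2.50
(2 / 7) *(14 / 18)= 2 / 9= 0.22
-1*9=-9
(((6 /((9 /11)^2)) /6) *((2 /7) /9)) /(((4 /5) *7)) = 0.01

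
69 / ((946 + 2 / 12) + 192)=0.06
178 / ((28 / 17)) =1513 / 14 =108.07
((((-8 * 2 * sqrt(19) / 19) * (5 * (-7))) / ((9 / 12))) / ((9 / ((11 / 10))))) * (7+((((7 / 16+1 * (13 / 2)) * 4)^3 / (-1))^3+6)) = -196968843177498139363 * sqrt(19) / 4202496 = -204299369335943.51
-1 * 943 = -943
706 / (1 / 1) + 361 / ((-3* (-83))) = 176155 / 249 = 707.45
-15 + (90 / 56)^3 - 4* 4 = -589387 / 21952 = -26.85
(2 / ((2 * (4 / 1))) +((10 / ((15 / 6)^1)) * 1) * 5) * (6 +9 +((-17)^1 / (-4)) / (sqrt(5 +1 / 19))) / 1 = 459 * sqrt(114) / 128 +1215 / 4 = 342.04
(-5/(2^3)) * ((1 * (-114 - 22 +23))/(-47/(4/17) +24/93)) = -17515/49474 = -0.35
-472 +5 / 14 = -6603 / 14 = -471.64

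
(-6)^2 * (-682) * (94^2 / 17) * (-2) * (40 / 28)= 4338829440 / 119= 36460751.60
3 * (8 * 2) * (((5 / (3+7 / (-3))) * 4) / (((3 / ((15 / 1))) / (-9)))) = -64800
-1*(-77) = 77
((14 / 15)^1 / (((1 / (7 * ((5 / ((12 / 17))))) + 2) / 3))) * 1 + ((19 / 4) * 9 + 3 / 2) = 109709 / 2404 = 45.64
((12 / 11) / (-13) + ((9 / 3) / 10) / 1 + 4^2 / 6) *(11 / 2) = 12367 / 780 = 15.86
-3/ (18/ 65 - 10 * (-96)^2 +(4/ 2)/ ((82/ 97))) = 7995/ 245599357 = 0.00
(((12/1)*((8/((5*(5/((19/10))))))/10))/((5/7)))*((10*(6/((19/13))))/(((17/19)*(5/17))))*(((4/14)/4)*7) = 248976/3125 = 79.67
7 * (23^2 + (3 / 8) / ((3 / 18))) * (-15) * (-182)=20304375 / 2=10152187.50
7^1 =7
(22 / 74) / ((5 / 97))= 1067 / 185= 5.77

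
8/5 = 1.60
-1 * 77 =-77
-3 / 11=-0.27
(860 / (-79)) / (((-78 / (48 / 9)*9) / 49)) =337120 / 83187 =4.05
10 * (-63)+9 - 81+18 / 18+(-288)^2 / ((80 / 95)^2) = 116263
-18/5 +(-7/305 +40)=36.38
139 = 139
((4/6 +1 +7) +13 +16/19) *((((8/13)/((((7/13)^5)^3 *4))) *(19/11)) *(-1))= -10103307805704375574/156669529828119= -64488.02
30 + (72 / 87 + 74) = 3040 / 29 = 104.83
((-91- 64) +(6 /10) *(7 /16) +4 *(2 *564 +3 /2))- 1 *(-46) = 352741 /80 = 4409.26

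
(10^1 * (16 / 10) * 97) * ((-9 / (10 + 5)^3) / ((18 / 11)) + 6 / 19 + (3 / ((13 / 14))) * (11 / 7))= 6974907608 / 833625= 8366.96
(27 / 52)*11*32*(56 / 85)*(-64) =-7706.41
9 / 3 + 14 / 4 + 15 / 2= 14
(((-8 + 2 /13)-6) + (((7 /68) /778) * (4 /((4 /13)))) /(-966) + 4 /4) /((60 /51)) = -1219225753 /111658560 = -10.92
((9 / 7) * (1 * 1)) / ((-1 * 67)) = -9 / 469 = -0.02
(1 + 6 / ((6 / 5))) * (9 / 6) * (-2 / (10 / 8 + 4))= -3.43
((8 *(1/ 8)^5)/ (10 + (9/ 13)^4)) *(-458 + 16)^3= -308283464021/ 149591552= -2060.83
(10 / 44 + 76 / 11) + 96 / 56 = 1363 / 154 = 8.85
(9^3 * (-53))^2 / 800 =1492817769 / 800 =1866022.21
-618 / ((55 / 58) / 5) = -35844 / 11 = -3258.55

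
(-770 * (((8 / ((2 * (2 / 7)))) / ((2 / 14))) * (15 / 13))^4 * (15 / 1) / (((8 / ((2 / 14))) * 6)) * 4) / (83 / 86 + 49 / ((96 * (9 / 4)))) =-18859665421.25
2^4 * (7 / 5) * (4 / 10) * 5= 224 / 5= 44.80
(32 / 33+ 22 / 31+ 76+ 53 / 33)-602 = -534737 / 1023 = -522.71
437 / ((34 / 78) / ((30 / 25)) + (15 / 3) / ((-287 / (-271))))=85.95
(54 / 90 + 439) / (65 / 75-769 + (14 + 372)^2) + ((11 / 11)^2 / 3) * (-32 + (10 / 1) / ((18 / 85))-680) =-6651265928 / 30016143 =-221.59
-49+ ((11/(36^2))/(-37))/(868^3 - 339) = -1536603280514075/31359250622736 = -49.00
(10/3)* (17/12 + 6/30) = 97/18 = 5.39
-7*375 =-2625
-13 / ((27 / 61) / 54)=-1586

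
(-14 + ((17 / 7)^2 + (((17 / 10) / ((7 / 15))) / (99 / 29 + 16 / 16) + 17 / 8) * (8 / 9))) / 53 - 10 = -142579 / 14112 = -10.10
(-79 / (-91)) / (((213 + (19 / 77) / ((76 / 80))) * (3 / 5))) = 0.01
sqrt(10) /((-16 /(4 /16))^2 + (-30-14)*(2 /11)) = sqrt(10) /4088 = 0.00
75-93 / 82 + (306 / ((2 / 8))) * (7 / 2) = 357345 / 82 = 4357.87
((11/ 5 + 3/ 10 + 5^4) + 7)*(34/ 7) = 21573/ 7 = 3081.86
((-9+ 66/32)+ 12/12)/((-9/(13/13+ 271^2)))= 3488495/72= 48451.32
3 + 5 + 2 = 10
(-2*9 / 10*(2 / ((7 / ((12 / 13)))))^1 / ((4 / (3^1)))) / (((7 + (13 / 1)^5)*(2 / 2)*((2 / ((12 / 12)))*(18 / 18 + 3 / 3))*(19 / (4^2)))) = -162 / 802472125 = -0.00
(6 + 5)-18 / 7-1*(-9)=122 / 7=17.43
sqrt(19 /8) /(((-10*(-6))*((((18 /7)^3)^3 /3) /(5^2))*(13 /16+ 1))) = 201768035*sqrt(38) /5752419420672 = 0.00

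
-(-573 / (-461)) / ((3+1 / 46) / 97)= -2556726 / 64079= -39.90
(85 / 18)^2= 7225 / 324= 22.30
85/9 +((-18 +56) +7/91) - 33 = 1699/117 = 14.52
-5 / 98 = -0.05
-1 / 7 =-0.14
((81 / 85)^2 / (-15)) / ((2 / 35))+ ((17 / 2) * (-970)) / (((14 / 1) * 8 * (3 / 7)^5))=-143057630821 / 28090800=-5092.69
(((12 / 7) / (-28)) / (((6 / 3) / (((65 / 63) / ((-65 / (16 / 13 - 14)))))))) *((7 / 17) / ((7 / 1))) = -83 / 227409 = -0.00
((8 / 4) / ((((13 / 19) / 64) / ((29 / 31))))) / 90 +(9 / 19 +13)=5312576 / 344565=15.42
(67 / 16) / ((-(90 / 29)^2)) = -56347 / 129600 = -0.43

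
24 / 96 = 1 / 4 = 0.25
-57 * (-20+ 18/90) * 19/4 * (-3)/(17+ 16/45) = -263169/284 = -926.65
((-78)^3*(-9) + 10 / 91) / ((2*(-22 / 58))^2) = 163430730209 / 22022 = 7421248.31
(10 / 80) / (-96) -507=-389377 / 768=-507.00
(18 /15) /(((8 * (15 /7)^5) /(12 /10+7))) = 689087 /25312500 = 0.03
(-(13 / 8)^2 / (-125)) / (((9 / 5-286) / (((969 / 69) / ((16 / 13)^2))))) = -9225203 / 13386956800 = -0.00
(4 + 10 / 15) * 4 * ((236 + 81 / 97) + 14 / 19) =24519320 / 5529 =4434.68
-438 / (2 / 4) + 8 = -868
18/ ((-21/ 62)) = -372/ 7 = -53.14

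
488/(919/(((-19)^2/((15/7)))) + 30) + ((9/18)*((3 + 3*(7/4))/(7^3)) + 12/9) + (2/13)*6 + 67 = 265374052087/3196032840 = 83.03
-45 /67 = -0.67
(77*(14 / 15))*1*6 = 431.20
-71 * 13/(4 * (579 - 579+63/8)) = -29.30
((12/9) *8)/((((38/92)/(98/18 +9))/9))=191360/57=3357.19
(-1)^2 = 1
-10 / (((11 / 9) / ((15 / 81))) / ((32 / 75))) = -64 / 99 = -0.65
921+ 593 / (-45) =907.82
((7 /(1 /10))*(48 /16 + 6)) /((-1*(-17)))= 630 /17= 37.06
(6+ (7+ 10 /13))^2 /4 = 32041 /676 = 47.40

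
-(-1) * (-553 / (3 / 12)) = -2212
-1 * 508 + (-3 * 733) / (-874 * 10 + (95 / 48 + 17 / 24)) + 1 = -23613965 / 46599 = -506.75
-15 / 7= -2.14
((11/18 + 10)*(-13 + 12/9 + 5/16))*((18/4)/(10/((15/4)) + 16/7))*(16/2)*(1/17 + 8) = -99827105/14144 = -7057.91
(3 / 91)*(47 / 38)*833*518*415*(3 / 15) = 360698163 / 247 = 1460316.45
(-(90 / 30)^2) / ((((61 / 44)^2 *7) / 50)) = -871200 / 26047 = -33.45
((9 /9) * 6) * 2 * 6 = 72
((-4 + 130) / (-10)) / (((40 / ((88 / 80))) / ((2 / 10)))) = -693 / 10000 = -0.07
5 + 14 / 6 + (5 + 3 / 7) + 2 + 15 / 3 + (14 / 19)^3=2904109 / 144039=20.16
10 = 10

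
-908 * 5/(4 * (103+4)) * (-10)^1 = 11350/107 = 106.07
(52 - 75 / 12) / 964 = 183 / 3856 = 0.05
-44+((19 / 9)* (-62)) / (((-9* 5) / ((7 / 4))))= -31517 / 810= -38.91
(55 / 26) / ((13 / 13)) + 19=21.12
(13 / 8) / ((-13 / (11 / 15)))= -11 / 120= -0.09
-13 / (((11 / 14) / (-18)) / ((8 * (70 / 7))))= 262080 / 11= 23825.45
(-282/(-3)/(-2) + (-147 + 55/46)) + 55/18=-189.75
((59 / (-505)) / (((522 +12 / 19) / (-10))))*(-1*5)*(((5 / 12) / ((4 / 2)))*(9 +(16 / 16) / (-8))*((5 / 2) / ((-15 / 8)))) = 397955 / 14442192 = 0.03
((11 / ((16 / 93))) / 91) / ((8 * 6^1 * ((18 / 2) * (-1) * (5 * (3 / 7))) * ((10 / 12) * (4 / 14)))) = -2387 / 748800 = -0.00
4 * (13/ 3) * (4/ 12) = 52/ 9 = 5.78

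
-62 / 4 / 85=-0.18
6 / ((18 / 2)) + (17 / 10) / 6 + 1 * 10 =219 / 20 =10.95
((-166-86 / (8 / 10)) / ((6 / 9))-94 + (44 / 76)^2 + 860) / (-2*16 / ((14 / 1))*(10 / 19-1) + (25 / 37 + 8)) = 133174433 / 3649596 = 36.49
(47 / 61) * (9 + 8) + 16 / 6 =2885 / 183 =15.77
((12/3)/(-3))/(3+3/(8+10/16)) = -92/231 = -0.40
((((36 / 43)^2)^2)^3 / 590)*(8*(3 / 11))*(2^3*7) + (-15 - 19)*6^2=-158711674178771929829049768 / 129669001937117060421245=-1223.98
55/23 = 2.39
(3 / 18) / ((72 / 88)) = 11 / 54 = 0.20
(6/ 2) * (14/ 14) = 3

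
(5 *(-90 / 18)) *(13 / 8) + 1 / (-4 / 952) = -278.62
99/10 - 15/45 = 287/30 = 9.57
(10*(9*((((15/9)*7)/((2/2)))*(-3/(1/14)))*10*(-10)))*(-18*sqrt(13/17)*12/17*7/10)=-666792000*sqrt(221)/289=-34299569.94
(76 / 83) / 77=76 / 6391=0.01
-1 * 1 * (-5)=5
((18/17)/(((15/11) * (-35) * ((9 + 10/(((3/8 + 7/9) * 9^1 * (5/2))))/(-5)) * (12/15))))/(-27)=-913/1668618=-0.00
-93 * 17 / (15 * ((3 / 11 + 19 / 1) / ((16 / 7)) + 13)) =-23188 / 4715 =-4.92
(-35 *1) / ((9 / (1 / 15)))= -7 / 27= -0.26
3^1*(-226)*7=-4746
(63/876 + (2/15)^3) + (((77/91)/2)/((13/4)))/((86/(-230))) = -1961290663/7161628500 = -0.27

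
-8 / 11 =-0.73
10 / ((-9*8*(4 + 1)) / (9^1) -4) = -5 / 22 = -0.23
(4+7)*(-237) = -2607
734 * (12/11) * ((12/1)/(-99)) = -11744/121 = -97.06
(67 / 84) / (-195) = -67 / 16380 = -0.00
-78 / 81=-26 / 27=-0.96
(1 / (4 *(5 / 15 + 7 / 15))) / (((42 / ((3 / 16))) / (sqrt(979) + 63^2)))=5 *sqrt(979) / 3584 + 2835 / 512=5.58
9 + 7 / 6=10.17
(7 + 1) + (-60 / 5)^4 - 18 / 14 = 145199 / 7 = 20742.71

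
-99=-99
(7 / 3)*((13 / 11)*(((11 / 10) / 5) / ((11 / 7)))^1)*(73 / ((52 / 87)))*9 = 933597 / 2200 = 424.36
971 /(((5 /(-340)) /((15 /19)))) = -990420 /19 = -52127.37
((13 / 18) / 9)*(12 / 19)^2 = 104 / 3249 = 0.03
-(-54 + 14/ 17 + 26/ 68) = 1795/ 34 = 52.79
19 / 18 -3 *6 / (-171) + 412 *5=704917 / 342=2061.16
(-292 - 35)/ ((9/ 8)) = -872/ 3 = -290.67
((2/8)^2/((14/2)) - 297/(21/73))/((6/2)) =-344.14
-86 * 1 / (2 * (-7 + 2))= 43 / 5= 8.60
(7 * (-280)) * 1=-1960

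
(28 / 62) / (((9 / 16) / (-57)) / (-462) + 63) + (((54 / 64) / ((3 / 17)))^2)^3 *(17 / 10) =19938585939473757698207 / 981740177808424960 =20309.43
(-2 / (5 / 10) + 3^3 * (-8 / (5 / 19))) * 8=-32992 / 5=-6598.40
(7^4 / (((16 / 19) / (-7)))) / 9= -319333 / 144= -2217.59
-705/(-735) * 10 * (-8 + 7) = -470/49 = -9.59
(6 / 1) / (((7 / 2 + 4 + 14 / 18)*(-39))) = -36 / 1937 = -0.02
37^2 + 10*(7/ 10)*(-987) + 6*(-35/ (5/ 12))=-6044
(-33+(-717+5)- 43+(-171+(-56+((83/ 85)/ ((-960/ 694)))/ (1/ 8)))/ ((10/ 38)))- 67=-44346019/ 25500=-1739.06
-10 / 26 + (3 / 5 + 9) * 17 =10583 / 65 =162.82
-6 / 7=-0.86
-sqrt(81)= -9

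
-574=-574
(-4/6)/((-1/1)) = 2/3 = 0.67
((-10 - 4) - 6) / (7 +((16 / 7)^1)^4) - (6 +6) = -1036136 / 82343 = -12.58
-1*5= -5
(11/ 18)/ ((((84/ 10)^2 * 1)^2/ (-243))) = -6875/ 230496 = -0.03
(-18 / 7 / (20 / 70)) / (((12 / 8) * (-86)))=3 / 43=0.07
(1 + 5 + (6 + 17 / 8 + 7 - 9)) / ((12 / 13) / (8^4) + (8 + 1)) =161408 / 119811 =1.35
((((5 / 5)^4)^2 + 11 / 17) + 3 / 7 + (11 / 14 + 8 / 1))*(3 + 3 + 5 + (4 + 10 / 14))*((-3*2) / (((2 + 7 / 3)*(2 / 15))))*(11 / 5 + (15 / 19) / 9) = -834282900 / 205751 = -4054.82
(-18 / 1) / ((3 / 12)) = -72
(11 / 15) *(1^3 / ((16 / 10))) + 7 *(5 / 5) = 179 / 24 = 7.46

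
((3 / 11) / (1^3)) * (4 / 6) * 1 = 2 / 11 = 0.18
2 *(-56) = -112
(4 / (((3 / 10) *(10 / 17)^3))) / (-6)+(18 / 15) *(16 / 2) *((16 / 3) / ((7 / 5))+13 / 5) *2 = 353257 / 3150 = 112.15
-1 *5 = -5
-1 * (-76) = 76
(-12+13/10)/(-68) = 107/680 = 0.16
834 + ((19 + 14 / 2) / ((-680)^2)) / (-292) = 56303673587 / 67510400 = 834.00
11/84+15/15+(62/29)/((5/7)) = 50231/12180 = 4.12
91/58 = 1.57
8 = 8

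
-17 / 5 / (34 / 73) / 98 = -73 / 980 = -0.07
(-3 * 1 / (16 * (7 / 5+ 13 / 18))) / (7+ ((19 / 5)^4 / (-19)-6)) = 28125 / 3175184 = 0.01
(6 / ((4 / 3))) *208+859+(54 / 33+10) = 19873 / 11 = 1806.64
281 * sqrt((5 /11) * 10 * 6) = 2810 * sqrt(33) /11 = 1467.47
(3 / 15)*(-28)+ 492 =2432 / 5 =486.40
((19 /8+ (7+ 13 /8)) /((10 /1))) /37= 11 /370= 0.03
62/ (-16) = -31/ 8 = -3.88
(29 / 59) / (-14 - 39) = -0.01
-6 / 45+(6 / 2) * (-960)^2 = 41471998 / 15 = 2764799.87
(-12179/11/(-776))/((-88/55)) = -60895/68288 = -0.89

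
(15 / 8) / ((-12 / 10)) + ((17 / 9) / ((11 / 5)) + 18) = 17.30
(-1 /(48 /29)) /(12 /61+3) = -1769 /9360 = -0.19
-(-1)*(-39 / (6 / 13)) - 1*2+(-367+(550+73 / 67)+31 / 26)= 86039 / 871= 98.78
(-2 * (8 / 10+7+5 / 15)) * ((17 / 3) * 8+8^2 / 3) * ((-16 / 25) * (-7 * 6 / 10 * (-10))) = 437248 / 15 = 29149.87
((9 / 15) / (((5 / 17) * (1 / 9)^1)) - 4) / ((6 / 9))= 1077 / 50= 21.54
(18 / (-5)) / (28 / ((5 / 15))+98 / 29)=-261 / 6335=-0.04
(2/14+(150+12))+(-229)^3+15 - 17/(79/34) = -6640877003/553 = -12008819.17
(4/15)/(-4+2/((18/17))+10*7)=12/3055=0.00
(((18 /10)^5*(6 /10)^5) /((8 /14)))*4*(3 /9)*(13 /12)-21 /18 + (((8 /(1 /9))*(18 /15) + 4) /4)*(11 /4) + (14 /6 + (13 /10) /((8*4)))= 125758924739 /1875000000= 67.07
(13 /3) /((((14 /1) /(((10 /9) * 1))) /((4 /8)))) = 65 /378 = 0.17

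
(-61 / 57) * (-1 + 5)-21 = -1441 / 57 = -25.28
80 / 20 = 4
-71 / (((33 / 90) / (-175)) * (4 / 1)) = 186375 / 22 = 8471.59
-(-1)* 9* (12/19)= 108/19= 5.68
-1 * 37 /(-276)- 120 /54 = -1729 /828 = -2.09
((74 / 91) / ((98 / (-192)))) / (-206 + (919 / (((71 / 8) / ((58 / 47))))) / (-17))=67167136 / 9001673135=0.01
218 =218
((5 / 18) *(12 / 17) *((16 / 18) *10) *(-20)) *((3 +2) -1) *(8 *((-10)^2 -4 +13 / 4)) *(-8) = 885681.92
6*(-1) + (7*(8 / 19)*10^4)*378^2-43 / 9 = 720135358157 / 171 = 4211317883.96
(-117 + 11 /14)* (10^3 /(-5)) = 162700 /7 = 23242.86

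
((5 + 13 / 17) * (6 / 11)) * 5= 2940 / 187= 15.72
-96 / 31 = -3.10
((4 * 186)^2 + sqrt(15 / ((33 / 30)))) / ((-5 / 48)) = -26569728 / 5 - 48 * sqrt(66) / 11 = -5313981.05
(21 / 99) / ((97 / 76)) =532 / 3201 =0.17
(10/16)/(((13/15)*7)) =75/728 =0.10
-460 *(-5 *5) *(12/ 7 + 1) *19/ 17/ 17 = 4151500/ 2023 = 2052.15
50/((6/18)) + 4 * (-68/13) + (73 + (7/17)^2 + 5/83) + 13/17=63323964/311831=203.07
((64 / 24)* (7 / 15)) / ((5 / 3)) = 56 / 75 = 0.75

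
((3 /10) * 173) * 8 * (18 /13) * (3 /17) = 112104 /1105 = 101.45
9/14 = 0.64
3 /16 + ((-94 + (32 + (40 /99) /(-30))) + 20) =-198757 /4752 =-41.83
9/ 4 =2.25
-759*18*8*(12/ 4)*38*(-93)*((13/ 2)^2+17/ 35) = 1733209574184/ 35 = 49520273548.11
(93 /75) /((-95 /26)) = -806 /2375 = -0.34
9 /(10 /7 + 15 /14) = 3.60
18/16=9/8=1.12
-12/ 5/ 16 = -3/ 20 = -0.15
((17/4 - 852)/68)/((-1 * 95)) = 3391/25840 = 0.13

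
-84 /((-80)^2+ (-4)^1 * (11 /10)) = -0.01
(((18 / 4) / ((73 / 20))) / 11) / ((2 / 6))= 270 / 803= 0.34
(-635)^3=-256047875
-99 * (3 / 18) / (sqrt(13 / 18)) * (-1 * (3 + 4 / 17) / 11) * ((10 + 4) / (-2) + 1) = -34.26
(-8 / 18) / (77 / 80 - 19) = 320 / 12987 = 0.02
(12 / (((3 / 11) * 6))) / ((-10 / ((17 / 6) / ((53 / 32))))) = -1.25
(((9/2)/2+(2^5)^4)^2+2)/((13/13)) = 17592261542001/16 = 1099516346375.06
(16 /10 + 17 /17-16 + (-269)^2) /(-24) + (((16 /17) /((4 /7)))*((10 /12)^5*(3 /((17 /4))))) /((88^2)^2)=-42318126971358401 /14038268682240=-3014.48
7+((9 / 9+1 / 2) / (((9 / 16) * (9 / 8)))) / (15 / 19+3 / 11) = 27667 / 2997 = 9.23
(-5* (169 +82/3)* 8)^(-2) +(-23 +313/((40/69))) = 286931420689/555073600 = 516.93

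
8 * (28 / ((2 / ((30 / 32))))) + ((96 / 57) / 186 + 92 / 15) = 981943 / 8835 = 111.14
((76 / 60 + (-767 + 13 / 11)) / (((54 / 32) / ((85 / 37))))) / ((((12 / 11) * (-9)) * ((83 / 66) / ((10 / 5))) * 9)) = 377443792 / 20148831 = 18.73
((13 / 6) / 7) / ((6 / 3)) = 13 / 84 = 0.15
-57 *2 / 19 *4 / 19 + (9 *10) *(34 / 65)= 11316 / 247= 45.81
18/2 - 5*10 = -41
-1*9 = -9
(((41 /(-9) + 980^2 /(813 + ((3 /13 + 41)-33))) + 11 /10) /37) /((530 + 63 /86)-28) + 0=12043738463 /192131367975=0.06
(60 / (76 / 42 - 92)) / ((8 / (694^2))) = -37928835 / 947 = -40051.57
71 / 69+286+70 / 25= 289.83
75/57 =25/19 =1.32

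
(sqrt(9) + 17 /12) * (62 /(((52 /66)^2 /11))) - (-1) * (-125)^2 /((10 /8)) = 23460499 /1352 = 17352.44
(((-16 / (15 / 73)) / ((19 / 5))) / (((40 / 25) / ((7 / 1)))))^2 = 26112100 / 3249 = 8036.97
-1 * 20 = -20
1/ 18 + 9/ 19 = 181/ 342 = 0.53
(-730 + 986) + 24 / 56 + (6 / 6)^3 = 1802 / 7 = 257.43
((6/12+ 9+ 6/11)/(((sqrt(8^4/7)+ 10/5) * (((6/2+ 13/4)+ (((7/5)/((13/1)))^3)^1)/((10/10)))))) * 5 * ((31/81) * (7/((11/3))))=0.22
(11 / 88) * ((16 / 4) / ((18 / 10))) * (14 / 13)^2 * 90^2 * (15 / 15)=441000 / 169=2609.47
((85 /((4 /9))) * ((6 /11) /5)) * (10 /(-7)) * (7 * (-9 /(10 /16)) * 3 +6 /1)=680238 /77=8834.26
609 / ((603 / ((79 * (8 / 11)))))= 128296 / 2211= 58.03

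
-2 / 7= -0.29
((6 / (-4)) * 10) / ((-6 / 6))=15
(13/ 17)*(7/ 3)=91/ 51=1.78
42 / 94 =21 / 47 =0.45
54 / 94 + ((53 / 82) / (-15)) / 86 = 2853569 / 4971660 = 0.57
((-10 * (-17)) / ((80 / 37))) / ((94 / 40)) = 3145 / 94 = 33.46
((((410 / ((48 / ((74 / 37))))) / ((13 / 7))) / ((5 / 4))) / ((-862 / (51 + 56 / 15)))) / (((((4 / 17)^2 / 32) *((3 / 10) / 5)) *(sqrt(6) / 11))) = -3745291165 *sqrt(6) / 453843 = -20214.15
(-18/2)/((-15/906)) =2718/5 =543.60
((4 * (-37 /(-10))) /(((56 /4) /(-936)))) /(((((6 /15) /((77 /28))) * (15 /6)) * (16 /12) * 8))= -142857 /560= -255.10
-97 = -97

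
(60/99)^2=400/1089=0.37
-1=-1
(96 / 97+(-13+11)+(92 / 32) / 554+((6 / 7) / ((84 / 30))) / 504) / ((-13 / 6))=0.46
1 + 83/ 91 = 174/ 91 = 1.91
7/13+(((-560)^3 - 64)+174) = -2283006563/13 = -175615889.46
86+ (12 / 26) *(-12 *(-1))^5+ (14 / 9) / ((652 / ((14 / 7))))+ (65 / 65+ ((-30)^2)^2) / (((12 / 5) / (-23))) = -583387843211 / 76284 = -7647578.04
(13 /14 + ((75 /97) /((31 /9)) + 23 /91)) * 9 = 12.65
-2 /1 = -2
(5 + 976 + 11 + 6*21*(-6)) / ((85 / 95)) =4484 / 17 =263.76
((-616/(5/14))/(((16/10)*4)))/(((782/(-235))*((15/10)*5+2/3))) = 7755/782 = 9.92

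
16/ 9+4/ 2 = 34/ 9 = 3.78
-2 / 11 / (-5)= 2 / 55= 0.04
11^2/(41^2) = 0.07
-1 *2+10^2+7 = 105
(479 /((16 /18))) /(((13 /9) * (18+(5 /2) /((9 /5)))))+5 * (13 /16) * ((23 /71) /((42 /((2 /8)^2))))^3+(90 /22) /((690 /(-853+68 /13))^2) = 75797569208029142607819253 /2982176482814474240655360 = 25.42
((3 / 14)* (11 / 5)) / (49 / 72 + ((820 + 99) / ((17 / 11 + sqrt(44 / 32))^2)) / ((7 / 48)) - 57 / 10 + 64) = 505928192901120* sqrt(22) / 9369301495207207403 + 2470326243152724 / 9369301495207207403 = 0.00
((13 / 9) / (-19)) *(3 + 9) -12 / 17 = -1568 / 969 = -1.62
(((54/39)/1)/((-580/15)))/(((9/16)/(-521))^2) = -34744448/1131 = -30720.11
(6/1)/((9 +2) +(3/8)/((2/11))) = 96/209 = 0.46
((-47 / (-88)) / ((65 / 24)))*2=282 / 715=0.39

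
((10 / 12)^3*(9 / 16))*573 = 23875 / 128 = 186.52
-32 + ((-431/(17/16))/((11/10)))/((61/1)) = -433984/11407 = -38.05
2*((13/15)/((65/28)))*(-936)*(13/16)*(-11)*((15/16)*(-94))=-5504499/10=-550449.90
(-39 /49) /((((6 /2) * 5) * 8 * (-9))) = 13 /17640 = 0.00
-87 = -87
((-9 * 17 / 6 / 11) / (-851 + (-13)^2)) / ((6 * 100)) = 17 / 3000800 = 0.00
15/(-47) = -15/47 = -0.32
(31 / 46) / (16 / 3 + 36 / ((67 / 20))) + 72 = 10710615 / 148672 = 72.04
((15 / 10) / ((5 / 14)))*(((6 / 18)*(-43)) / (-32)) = 1.88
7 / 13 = 0.54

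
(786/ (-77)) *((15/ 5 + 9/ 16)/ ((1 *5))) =-7.27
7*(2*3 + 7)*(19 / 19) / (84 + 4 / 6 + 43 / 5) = 1365 / 1399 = 0.98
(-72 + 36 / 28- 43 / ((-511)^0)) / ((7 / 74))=-58904 / 49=-1202.12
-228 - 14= -242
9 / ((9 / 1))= 1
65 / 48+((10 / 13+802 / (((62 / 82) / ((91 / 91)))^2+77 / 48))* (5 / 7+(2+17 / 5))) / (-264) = -707906891 / 98316400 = -7.20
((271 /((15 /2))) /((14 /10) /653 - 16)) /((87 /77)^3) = -161578898558 /103186761597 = -1.57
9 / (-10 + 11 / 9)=-81 / 79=-1.03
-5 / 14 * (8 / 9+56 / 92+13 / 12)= -10685 / 11592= -0.92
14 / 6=2.33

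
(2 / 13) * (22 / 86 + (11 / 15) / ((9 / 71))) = 70136 / 75465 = 0.93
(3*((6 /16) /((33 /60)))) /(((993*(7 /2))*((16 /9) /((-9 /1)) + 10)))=1215 /20236678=0.00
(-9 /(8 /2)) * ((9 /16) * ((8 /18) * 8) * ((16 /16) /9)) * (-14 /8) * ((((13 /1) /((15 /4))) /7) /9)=13 /270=0.05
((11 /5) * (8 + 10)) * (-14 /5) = -110.88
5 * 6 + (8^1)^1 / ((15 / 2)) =466 / 15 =31.07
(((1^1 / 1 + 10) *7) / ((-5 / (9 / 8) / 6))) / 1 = -2079 / 20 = -103.95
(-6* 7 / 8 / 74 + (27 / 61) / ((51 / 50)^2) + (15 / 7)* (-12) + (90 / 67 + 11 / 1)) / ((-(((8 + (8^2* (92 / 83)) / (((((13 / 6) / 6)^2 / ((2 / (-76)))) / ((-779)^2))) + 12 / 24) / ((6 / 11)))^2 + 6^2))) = 22564149747277306194 / 439749136365614720981159170664849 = 0.00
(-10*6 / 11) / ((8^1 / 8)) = -60 / 11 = -5.45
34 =34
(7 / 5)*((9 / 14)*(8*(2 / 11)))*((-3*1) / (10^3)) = -27 / 6875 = -0.00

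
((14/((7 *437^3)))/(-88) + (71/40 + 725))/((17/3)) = 80060485961349/624231828440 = 128.25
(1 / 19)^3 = 1 / 6859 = 0.00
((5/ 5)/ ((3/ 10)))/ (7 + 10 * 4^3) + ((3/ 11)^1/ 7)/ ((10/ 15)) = 19009/ 298914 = 0.06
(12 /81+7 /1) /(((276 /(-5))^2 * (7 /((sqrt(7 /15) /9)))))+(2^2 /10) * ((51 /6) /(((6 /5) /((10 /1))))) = 965 * sqrt(105) /388726128+85 /3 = 28.33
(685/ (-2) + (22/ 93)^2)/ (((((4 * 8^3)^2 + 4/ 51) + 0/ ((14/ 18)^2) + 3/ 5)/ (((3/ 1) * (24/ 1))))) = -6042068940/ 1027835332973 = -0.01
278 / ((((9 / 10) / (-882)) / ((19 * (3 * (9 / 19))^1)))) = -7355880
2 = 2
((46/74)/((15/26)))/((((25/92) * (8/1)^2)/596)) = 1024673/27750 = 36.93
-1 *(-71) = 71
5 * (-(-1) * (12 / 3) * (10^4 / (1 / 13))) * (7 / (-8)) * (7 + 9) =-36400000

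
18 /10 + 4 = 29 /5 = 5.80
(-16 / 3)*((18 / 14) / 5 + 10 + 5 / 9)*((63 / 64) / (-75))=1703 / 2250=0.76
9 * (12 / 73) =108 / 73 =1.48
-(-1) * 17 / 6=17 / 6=2.83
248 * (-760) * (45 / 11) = -8481600 / 11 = -771054.55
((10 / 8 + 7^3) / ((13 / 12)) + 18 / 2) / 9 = 472 / 13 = 36.31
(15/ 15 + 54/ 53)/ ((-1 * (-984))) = 107/ 52152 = 0.00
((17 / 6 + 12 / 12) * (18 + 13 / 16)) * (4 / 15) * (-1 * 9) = -6923 / 40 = -173.08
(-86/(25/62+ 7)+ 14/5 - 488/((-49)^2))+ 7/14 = -93893293/11020590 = -8.52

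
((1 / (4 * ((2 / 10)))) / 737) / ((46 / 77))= 35 / 12328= 0.00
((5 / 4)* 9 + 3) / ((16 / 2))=57 / 32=1.78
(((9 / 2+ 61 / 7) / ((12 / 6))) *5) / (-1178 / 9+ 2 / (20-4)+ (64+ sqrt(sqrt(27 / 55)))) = -101718346947302250 / 205568803114821601-27700970101200 *165^(3 / 4) / 205568803114821601-1244728425600 *sqrt(165) / 205568803114821601-55931212800 *165^(1 / 4) / 205568803114821601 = -0.50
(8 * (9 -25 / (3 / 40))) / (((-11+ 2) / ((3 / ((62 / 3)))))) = 3892 / 93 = 41.85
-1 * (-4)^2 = -16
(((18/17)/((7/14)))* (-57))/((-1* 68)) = 513/289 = 1.78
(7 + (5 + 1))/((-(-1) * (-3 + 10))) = 13/7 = 1.86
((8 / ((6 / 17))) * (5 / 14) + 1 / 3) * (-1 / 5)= -59 / 35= -1.69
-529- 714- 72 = -1315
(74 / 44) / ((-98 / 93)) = -3441 / 2156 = -1.60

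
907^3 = 746142643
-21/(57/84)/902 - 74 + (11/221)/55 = -701003431/9468745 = -74.03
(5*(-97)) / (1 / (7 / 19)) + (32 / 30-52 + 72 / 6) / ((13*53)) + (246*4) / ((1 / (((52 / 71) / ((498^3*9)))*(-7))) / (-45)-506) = -9616961313310136 / 53804037687465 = -178.74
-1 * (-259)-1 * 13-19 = 227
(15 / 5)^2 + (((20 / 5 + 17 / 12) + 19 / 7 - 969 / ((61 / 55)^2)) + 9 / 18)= -240712099 / 312564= -770.12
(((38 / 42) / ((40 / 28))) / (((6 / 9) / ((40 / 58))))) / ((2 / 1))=0.33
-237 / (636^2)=-79 / 134832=-0.00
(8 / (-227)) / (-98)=4 / 11123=0.00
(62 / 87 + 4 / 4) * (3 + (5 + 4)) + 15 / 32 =19507 / 928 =21.02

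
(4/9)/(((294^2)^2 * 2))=0.00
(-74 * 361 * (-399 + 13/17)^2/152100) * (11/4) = -67340904983/879138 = -76598.79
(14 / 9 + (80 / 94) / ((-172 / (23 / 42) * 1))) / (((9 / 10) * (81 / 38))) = 75130940 / 92818467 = 0.81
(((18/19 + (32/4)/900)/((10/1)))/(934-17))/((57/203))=59276/159607125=0.00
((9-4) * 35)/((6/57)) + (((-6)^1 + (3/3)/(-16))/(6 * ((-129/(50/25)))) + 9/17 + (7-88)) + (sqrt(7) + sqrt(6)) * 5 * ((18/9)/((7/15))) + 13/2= 150 * sqrt(6)/7 + 150 * sqrt(7)/7 + 167216609/105264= 1697.73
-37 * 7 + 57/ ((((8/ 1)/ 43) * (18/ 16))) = 13.33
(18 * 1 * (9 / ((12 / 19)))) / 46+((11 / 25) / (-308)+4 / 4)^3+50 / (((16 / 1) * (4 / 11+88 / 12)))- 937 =-931792020926321 / 1001903000000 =-930.02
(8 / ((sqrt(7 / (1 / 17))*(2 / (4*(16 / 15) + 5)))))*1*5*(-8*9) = -13344*sqrt(119) / 119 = -1223.24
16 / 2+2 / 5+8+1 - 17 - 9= -43 / 5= -8.60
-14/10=-7/5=-1.40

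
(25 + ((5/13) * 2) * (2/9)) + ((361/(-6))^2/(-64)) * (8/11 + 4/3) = -22581101/247104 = -91.38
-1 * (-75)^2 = -5625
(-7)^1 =-7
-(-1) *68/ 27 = 68/ 27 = 2.52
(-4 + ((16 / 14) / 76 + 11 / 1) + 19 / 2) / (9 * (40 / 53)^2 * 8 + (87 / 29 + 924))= 12339937 / 723292038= 0.02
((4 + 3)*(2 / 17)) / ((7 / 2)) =4 / 17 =0.24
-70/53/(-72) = 0.02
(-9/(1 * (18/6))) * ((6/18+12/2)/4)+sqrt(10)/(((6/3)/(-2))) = -19/4 -sqrt(10) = -7.91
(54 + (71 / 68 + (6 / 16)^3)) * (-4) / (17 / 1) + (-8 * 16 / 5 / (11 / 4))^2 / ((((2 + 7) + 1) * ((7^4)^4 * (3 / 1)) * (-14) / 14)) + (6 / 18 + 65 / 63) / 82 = -12.95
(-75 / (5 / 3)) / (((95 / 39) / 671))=-235521 / 19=-12395.84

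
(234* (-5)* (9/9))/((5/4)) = -936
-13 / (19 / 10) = -130 / 19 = -6.84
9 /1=9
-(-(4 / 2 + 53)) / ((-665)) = -11 / 133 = -0.08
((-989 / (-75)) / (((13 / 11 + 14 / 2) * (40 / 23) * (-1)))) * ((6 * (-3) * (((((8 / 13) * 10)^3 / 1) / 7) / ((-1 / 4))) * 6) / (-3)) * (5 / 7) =1024888832 / 322959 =3173.43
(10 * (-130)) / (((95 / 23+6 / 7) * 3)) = -209300 / 2409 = -86.88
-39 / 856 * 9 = -351 / 856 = -0.41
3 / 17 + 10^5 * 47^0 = 1700003 / 17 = 100000.18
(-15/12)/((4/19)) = -95/16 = -5.94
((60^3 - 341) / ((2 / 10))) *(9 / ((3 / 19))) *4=245851260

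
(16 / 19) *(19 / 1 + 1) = 320 / 19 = 16.84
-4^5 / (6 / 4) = -2048 / 3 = -682.67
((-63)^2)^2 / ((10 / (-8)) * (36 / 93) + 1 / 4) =-1953367164 / 29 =-67357488.41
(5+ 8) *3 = 39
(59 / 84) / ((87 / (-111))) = -2183 / 2436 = -0.90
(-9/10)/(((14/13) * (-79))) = 117/11060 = 0.01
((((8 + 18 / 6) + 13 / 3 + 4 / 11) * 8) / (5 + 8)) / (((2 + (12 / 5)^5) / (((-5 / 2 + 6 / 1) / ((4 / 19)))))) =107646875 / 54715089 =1.97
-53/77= -0.69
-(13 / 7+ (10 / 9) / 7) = -127 / 63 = -2.02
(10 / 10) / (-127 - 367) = -1 / 494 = -0.00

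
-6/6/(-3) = 1/3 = 0.33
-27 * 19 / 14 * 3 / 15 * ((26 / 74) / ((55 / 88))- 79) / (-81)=-13129 / 1850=-7.10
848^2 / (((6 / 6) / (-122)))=-87730688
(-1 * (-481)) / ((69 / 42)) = 6734 / 23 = 292.78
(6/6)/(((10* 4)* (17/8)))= 1/85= 0.01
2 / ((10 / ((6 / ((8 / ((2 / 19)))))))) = 3 / 190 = 0.02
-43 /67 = -0.64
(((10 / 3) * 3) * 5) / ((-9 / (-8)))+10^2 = 1300 / 9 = 144.44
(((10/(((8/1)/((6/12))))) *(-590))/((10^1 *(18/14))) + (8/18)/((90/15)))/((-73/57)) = 117401/5256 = 22.34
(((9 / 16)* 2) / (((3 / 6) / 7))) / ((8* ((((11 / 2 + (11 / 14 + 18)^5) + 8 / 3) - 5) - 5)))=3176523 / 3774849634597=0.00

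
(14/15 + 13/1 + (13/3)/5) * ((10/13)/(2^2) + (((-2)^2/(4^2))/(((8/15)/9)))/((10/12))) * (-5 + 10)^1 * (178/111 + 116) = 7134011/156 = 45730.84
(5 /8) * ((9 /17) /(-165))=-3 /1496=-0.00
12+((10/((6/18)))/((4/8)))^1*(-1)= -48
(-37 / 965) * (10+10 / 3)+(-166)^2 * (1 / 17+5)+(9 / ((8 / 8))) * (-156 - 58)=137474.43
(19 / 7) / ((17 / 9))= 171 / 119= 1.44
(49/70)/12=7/120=0.06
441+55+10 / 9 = 4474 / 9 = 497.11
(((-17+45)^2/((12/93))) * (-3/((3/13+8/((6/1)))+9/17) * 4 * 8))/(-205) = 96681312/71135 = 1359.12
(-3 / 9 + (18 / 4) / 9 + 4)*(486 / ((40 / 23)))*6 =27945 / 4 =6986.25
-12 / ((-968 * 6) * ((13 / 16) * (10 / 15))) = 6 / 1573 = 0.00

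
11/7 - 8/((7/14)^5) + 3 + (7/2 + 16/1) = -3247/14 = -231.93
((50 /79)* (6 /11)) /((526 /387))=58050 /228547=0.25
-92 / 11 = -8.36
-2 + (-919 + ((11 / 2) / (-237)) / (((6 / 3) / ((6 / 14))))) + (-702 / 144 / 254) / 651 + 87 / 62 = -32033937975 / 34834576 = -919.60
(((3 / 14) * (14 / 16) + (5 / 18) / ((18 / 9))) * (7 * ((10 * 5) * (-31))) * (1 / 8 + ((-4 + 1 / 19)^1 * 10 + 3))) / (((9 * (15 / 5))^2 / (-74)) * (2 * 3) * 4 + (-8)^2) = -10424652875 / 13964544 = -746.51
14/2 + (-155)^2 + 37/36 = 865189/36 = 24033.03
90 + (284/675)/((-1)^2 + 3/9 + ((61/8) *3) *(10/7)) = 57862202/642825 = 90.01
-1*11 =-11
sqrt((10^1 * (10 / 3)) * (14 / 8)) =5 * sqrt(21) / 3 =7.64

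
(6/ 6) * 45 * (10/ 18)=25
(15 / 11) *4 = 60 / 11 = 5.45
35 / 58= 0.60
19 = 19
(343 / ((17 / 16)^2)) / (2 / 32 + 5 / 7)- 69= 8099629 / 25143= 322.14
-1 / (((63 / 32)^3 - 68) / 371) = 12156928 / 1978177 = 6.15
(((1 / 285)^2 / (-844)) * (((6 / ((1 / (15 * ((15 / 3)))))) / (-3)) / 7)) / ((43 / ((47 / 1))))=47 / 137564826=0.00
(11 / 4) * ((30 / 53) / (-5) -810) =-118074 / 53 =-2227.81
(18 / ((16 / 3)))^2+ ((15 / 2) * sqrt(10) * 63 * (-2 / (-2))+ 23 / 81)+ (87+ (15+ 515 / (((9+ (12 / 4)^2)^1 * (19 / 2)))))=11493131 / 98496+ 945 * sqrt(10) / 2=1610.86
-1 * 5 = -5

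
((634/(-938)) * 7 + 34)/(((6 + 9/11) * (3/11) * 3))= 237281/45225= 5.25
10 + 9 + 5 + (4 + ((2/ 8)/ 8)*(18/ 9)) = 449/ 16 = 28.06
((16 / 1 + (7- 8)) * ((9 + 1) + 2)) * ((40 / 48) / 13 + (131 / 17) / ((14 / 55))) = 8447700 / 1547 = 5460.70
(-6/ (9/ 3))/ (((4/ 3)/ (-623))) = 1869/ 2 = 934.50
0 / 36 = 0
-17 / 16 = -1.06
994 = 994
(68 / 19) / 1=68 / 19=3.58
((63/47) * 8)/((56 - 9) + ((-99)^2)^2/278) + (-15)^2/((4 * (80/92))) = 4673457128007/72246645584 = 64.69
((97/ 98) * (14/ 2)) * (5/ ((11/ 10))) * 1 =2425/ 77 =31.49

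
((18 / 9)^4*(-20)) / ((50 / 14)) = -89.60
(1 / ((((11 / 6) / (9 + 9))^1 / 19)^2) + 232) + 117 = 4252933 / 121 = 35148.21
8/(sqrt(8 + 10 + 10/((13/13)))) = 4 * sqrt(7)/7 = 1.51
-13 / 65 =-0.20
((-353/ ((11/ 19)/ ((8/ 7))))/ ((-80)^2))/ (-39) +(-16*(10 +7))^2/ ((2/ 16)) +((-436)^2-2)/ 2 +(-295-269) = 1648899258707/ 2402400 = 686355.00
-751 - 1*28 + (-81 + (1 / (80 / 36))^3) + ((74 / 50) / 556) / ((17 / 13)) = -16255678893 / 18904000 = -859.91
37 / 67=0.55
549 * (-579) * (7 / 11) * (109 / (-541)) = 242535573 / 5951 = 40755.43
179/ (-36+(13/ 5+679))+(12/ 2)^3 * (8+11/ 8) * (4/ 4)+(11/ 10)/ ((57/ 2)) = 2025.32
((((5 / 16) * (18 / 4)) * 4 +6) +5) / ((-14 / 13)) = -247 / 16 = -15.44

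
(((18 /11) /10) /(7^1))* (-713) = -6417 /385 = -16.67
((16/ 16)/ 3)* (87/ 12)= 29/ 12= 2.42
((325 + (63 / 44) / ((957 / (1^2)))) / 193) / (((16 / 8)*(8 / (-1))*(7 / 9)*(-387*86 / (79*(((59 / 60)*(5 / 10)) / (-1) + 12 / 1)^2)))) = 0.04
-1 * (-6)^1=6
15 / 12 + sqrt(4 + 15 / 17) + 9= sqrt(1411) / 17 + 41 / 4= 12.46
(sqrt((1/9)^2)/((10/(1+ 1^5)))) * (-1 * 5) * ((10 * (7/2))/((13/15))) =-175/39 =-4.49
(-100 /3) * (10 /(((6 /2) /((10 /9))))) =-10000 /81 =-123.46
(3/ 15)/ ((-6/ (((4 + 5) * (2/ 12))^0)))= -1/ 30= -0.03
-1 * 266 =-266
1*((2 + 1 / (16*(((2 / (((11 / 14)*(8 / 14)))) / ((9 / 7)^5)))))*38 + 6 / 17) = 78.23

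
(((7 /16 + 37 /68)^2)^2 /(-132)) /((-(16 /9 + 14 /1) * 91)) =15246364563 /3112132144529408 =0.00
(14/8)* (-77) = -539/4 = -134.75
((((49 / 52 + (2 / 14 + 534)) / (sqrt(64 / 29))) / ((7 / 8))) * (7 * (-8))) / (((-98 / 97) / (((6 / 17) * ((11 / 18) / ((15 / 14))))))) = 415641314 * sqrt(29) / 487305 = 4593.22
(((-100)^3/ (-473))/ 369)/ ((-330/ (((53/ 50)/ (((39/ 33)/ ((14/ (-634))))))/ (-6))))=-371000/ 6473402793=-0.00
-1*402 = -402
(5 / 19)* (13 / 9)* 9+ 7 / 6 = 523 / 114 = 4.59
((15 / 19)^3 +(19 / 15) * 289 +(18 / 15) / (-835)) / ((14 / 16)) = 418.92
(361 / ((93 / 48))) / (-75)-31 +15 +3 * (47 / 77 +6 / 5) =-2336837 / 179025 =-13.05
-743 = -743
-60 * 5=-300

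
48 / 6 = 8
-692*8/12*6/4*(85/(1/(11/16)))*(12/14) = -485265/14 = -34661.79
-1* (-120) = 120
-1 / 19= -0.05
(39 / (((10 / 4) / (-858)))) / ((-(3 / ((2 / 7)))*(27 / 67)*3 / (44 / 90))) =21921328 / 42525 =515.49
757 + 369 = 1126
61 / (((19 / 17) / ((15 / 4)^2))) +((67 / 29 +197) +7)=8585257 / 8816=973.83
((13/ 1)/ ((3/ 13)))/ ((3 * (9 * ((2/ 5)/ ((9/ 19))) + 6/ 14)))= 5915/ 2529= 2.34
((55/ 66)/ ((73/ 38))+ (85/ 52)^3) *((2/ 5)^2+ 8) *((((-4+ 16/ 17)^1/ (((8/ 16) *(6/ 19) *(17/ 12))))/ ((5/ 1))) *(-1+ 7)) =-3371005878/ 5243225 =-642.93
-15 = -15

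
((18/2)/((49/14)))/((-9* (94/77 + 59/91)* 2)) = -143/1871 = -0.08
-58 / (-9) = 58 / 9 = 6.44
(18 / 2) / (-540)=-1 / 60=-0.02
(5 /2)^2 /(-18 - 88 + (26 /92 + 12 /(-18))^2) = -23805 /403171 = -0.06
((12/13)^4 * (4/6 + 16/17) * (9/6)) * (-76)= -64613376/485537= -133.08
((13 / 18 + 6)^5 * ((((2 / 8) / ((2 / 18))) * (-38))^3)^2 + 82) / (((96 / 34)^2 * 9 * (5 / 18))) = 634773525235316340517 / 2359296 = 269052092334033.69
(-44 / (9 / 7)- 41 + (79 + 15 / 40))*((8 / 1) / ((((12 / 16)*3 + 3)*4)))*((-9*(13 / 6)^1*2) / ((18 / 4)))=-7774 / 567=-13.71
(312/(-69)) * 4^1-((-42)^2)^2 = -71569424/23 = -3111714.09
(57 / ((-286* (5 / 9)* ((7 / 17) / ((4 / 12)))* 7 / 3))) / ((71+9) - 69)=-8721 / 770770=-0.01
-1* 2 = -2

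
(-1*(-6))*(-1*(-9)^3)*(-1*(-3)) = 13122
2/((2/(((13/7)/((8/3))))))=0.70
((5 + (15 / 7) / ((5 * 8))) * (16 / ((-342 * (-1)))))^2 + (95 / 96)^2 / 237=6957809419 / 115908516864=0.06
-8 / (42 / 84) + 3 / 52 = -829 / 52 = -15.94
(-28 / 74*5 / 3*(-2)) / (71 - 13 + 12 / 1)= 2 / 111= 0.02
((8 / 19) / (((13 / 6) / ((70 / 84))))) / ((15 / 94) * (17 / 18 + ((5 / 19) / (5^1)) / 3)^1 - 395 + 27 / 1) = -480 / 1090297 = -0.00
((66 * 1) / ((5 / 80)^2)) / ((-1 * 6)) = -2816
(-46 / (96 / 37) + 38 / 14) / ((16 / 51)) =-85765 / 1792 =-47.86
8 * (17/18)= 68/9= 7.56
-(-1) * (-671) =-671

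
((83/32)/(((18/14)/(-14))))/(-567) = 0.05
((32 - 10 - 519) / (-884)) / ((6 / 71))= 35287 / 5304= 6.65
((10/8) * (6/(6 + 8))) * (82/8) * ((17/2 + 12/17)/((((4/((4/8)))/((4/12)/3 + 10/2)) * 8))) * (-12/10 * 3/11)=-885477/670208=-1.32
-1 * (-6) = 6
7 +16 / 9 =8.78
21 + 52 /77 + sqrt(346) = sqrt(346) + 1669 /77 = 40.28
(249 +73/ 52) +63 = 16297/ 52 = 313.40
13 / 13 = 1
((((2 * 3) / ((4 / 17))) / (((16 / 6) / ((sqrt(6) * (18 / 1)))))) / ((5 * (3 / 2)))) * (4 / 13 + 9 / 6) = 21573 * sqrt(6) / 520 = 101.62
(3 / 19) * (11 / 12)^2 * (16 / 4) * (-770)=-46585 / 114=-408.64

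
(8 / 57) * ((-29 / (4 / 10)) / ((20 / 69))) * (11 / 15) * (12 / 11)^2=-32016 / 1045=-30.64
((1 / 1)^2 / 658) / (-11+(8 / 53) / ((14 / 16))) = -53 / 377598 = -0.00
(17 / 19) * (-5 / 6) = -85 / 114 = -0.75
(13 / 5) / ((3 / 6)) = 26 / 5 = 5.20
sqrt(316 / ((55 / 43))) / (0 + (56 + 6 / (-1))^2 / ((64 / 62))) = 16*sqrt(186835) / 1065625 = 0.01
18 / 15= 6 / 5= 1.20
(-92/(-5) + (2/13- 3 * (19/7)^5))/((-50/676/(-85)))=-204455967846/420175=-486597.17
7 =7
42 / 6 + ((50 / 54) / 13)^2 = 863032 / 123201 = 7.01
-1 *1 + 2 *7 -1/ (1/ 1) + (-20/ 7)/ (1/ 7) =-8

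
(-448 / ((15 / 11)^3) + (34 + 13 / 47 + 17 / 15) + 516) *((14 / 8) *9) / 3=104023262 / 52875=1967.34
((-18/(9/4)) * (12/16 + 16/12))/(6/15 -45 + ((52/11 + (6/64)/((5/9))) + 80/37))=3256000/7334169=0.44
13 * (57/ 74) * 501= 371241/ 74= 5016.77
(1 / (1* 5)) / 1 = 1 / 5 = 0.20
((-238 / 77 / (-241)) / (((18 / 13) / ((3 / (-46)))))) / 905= -221 / 331083390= -0.00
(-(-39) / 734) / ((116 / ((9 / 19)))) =351 / 1617736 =0.00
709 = 709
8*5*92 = 3680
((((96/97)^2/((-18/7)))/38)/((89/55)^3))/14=-21296000/126028013099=-0.00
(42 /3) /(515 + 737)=7 /626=0.01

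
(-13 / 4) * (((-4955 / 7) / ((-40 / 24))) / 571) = -38649 / 15988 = -2.42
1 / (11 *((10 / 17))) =17 / 110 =0.15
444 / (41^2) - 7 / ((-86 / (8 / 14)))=22454 / 72283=0.31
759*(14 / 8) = 5313 / 4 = 1328.25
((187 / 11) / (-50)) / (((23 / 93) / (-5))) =1581 / 230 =6.87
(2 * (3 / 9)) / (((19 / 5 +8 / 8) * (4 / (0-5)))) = -25 / 144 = -0.17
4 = 4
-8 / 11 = -0.73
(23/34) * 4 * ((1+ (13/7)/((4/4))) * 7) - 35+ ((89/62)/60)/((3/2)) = 1815013/94860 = 19.13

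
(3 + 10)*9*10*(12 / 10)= 1404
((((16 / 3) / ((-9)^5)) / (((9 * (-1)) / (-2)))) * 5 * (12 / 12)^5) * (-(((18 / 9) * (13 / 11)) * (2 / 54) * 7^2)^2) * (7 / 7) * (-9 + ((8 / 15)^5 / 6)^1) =-96731745848192 / 5825109189920625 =-0.02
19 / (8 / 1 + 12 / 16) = 76 / 35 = 2.17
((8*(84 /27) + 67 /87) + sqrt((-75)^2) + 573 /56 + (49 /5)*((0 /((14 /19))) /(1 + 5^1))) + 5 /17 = 27626425 /248472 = 111.19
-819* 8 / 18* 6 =-2184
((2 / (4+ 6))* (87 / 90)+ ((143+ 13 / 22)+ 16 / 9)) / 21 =360266 / 51975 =6.93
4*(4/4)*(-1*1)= -4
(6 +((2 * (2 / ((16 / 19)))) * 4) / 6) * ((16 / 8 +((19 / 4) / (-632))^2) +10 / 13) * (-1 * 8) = -12654010435 / 62310144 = -203.08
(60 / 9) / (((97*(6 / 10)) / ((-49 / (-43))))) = 0.13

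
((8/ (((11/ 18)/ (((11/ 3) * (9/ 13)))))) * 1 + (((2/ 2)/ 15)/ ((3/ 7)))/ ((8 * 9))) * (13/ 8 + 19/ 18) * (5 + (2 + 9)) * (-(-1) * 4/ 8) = 270155803/ 379080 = 712.66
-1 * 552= -552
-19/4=-4.75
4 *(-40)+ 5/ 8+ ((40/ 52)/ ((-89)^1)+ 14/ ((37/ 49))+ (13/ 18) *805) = 440.55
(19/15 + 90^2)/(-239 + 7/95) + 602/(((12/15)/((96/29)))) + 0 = 4852153591/1974726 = 2457.13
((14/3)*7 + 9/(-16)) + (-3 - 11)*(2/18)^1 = 4399/144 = 30.55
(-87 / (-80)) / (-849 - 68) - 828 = -60742167 / 73360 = -828.00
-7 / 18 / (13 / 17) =-119 / 234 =-0.51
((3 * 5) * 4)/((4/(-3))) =-45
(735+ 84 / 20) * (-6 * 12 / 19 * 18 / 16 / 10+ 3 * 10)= 10383912 / 475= 21860.87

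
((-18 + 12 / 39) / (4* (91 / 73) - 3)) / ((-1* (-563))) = -3358 / 212251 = -0.02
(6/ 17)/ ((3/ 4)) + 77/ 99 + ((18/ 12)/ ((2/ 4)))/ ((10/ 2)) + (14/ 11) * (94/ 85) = 3.26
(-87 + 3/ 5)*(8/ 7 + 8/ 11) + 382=84862/ 385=220.42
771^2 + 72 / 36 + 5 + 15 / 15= 594449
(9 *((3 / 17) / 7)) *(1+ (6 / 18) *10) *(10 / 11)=1170 / 1309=0.89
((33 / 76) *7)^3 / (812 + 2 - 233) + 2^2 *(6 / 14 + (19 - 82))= -63821807625 / 255045056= -250.24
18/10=9/5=1.80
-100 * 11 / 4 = -275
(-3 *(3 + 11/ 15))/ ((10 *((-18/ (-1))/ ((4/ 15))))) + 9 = 30319/ 3375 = 8.98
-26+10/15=-76/3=-25.33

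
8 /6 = 4 /3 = 1.33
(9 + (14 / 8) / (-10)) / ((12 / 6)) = 353 / 80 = 4.41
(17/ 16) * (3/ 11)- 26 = -25.71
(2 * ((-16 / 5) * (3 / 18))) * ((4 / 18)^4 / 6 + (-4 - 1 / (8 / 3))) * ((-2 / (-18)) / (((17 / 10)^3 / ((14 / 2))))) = 1928754800 / 2610969633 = 0.74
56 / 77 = 8 / 11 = 0.73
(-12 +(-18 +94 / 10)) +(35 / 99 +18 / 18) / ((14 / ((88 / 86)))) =-277687 / 13545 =-20.50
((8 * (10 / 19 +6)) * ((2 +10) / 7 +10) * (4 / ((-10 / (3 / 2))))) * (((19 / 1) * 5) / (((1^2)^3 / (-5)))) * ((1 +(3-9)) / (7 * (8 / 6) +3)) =-18302400 / 259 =-70665.64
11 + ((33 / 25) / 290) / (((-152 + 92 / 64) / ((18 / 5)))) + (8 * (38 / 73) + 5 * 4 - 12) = 30649231 / 1323125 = 23.16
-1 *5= -5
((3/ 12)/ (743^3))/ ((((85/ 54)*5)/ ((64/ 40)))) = 108/ 871616364875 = 0.00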